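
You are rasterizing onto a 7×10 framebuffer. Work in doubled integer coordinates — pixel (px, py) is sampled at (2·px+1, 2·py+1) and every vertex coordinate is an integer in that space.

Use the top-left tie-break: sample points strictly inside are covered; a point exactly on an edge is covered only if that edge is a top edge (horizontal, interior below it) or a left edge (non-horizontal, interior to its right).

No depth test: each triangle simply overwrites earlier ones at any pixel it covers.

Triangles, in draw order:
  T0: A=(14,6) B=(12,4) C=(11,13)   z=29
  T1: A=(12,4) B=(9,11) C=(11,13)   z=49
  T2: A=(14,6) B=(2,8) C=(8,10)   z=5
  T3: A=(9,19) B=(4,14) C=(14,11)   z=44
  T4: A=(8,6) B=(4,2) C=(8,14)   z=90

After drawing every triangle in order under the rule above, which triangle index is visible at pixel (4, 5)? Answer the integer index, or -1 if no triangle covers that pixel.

T0:
  2·area = 20  (B↔C swapped to make it positive)
  edge (14, 6)→(11, 13): d=(-3,7) right/bottom  bias=-1
  edge (11, 13)→(12, 4): d=(1,-9) top-left  bias=+0
  edge (12, 4)→(14, 6): d=(2,2) right/bottom  bias=-1
    (4,0)@(9, 1): e=[50,-30,0] → .  [on edge]
    (5,1)@(11, 3): e=[30,-10,0] → .  [on edge]
    (6,2)@(13, 5): e=[10,10,0] → .  [on edge]
    (6,3)@(13, 7): e=[4,12,4] → X
    (6,4)@(13, 9): e=[-2,14,8] → .
    (5,6)@(11, 13): e=[0,0,20] → .  [on edge]
  covered (1 px):
    . . . . . . .
    . . . . . . .
    . . . . . . .
    . . . . . . X
    . . . . . . .
    . . . . . . .
    . . . . . . .
    . . . . . . .
    . . . . . . .
    . . . . . . .
T1:
  2·area = 20  (B↔C swapped to make it positive)
  edge (12, 4)→(11, 13): d=(-1,9) right/bottom  bias=-1
  edge (11, 13)→(9, 11): d=(-2,-2) top-left  bias=+0
  edge (9, 11)→(12, 4): d=(3,-7) top-left  bias=+0
    (0,1)@(1, 3): e=[100,0,-80] → .  [on edge]
    (1,2)@(3, 5): e=[80,0,-60] → .  [on edge]
    (2,3)@(5, 7): e=[60,0,-40] → .  [on edge]
    (5,3)@(11, 7): e=[6,12,2] → X
    (6,3)@(13, 7): e=[-12,16,16] → .
    (3,4)@(7, 9): e=[40,0,-20] → .  [on edge]
    (5,4)@(11, 9): e=[4,8,8] → X
    (6,4)@(13, 9): e=[-14,12,22] → .
    (4,5)@(9, 11): e=[20,0,0] → X  [on edge]
    (6,5)@(13, 11): e=[-16,8,28] → .
    (4,6)@(9, 13): e=[18,-4,6] → .
    (5,6)@(11, 13): e=[0,0,20] → .  [on edge]
    (6,7)@(13, 15): e=[-20,0,40] → .  [on edge]
  covered (4 px):
    . . . . . . .
    . . . . . . .
    . . . . . . .
    . . . . . X .
    . . . . . X .
    . . . . X X .
    . . . . . . .
    . . . . . . .
    . . . . . . .
    . . . . . . .
T2:
  2·area = 36  (B↔C swapped to make it positive)
  edge (14, 6)→(8, 10): d=(-6,4) right/bottom  bias=-1
  edge (8, 10)→(2, 8): d=(-6,-2) top-left  bias=+0
  edge (2, 8)→(14, 6): d=(12,-2) top-left  bias=+0
    (4,3)@(9, 7): e=[14,20,2] → X
    (5,3)@(11, 7): e=[6,24,6] → X
    (6,3)@(13, 7): e=[-2,28,10] → .
    (2,4)@(5, 9): e=[18,0,18] → X  [on edge]
    (3,4)@(7, 9): e=[10,4,22] → X
    (5,4)@(11, 9): e=[-6,12,30] → .
    (2,5)@(5, 11): e=[6,-12,42] → .
    (3,5)@(7, 11): e=[-2,-8,46] → .
    (4,5)@(9, 11): e=[-10,-4,50] → .
    (5,5)@(11, 11): e=[-18,0,54] → .  [on edge]
  covered (5 px):
    . . . . . . .
    . . . . . . .
    . . . . . . .
    . . . . X X .
    . . X X X . .
    . . . . . . .
    . . . . . . .
    . . . . . . .
    . . . . . . .
    . . . . . . .
T3:
  2·area = 65
  edge (9, 19)→(4, 14): d=(-5,-5) top-left  bias=+0
  edge (4, 14)→(14, 11): d=(10,-3) top-left  bias=+0
  edge (14, 11)→(9, 19): d=(-5,8) right/bottom  bias=-1
    (0,5)@(1, 11): e=[0,-39,104] → .  [on edge]
    (1,6)@(3, 13): e=[0,-13,78] → .  [on edge]
    (4,6)@(9, 13): e=[30,5,30] → X
    (5,6)@(11, 13): e=[40,11,14] → X
    (6,6)@(13, 13): e=[50,17,-2] → .
    (2,7)@(5, 15): e=[0,13,52] → X  [on edge]
    (3,7)@(7, 15): e=[10,19,36] → X
    (6,7)@(13, 15): e=[40,37,-12] → .
    (2,8)@(5, 17): e=[-10,33,42] → .
    (3,8)@(7, 17): e=[0,39,26] → X  [on edge]
    (5,8)@(11, 17): e=[20,51,-6] → .
    (3,9)@(7, 19): e=[-10,59,16] → .
    (4,9)@(9, 19): e=[0,65,0] → .  [on edge]
  covered (8 px):
    . . . . . . .
    . . . . . . .
    . . . . . . .
    . . . . . . .
    . . . . . . .
    . . . . . . .
    . . . . X X .
    . . X X X X .
    . . . X X . .
    . . . . . . .
T4:
  2·area = 32  (B↔C swapped to make it positive)
  edge (8, 6)→(8, 14): d=(0,8) right/bottom  bias=-1
  edge (8, 14)→(4, 2): d=(-4,-12) top-left  bias=+0
  edge (4, 2)→(8, 6): d=(4,4) right/bottom  bias=-1
    (1,0)@(3, 1): e=[40,-8,0] → .  [on edge]
    (2,1)@(5, 3): e=[24,8,0] → .  [on edge]
    (2,2)@(5, 5): e=[24,0,8] → X  [on edge]
    (3,2)@(7, 5): e=[8,24,0] → .  [on edge]
    (2,3)@(5, 7): e=[24,-8,16] → .
    (3,3)@(7, 7): e=[8,16,8] → X
    (4,3)@(9, 7): e=[-8,40,0] → .  [on edge]
    (3,4)@(7, 9): e=[8,8,16] → X
    (4,4)@(9, 9): e=[-8,32,8] → .
    (5,4)@(11, 9): e=[-24,56,0] → .  [on edge]
    (3,5)@(7, 11): e=[8,0,24] → X  [on edge]
    (4,5)@(9, 11): e=[-8,24,16] → .
    (6,5)@(13, 11): e=[-40,72,0] → .  [on edge]
    (4,8)@(9, 17): e=[-8,0,40] → .  [on edge]
  covered (4 px):
    . . . . . . .
    . . . . . . .
    . . X . . . .
    . . . X . . .
    . . . X . . .
    . . . X . . .
    . . . . . . .
    . . . . . . .
    . . . . . . .
    . . . . . . .

Z-buffer (winner per pixel, '.' = empty):
  . . . . . . .
  . . . . . . .
  . . 4 . . . .
  . . . 4 2 2 0
  . . 2 4 2 1 .
  . . . 4 1 1 .
  . . . . 3 3 .
  . . 3 3 3 3 .
  . . . 3 3 . .
  . . . . . . .

Final: 1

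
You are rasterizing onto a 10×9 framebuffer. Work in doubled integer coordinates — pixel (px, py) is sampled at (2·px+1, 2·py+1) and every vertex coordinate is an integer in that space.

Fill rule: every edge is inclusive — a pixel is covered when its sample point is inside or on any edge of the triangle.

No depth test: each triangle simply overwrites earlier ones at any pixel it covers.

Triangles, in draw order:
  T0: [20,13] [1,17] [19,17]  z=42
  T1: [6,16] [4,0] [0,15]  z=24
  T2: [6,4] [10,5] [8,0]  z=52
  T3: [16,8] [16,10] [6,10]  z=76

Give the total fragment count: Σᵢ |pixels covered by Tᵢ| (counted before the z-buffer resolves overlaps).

T0:
  2·area = 72  (B↔C swapped to make it positive)
  edge (20, 13)→(19, 17): d=(-1,4) inclusive
  edge (19, 17)→(1, 17): d=(-18,0) inclusive
  edge (1, 17)→(20, 13): d=(19,-4) inclusive
    (5,7)@(11, 15): e=[34,36,2] → █
    (6,7)@(13, 15): e=[26,36,10] → █
    (7,7)@(15, 15): e=[18,36,18] → █
    (8,7)@(17, 15): e=[10,36,26] → █
    (9,7)@(19, 15): e=[2,36,34] → █
    (0,8)@(1, 17): e=[72,0,0] → █  [on edge]
    (1,8)@(3, 17): e=[64,0,8] → █  [on edge]
    (2,8)@(5, 17): e=[56,0,16] → █  [on edge]
    (3,8)@(7, 17): e=[48,0,24] → █  [on edge]
    (4,8)@(9, 17): e=[40,0,32] → █  [on edge]
    (5,8)@(11, 17): e=[32,0,40] → █  [on edge]
    (6,8)@(13, 17): e=[24,0,48] → █  [on edge]
    (7,8)@(15, 17): e=[16,0,56] → █  [on edge]
    (8,8)@(17, 17): e=[8,0,64] → █  [on edge]
    (9,8)@(19, 17): e=[0,0,72] → █  [on edge]
  covered (15 px):
    · · · · · · · · · ·
    · · · · · · · · · ·
    · · · · · · · · · ·
    · · · · · · · · · ·
    · · · · · · · · · ·
    · · · · · · · · · ·
    · · · · · · · · · ·
    · · · · · █ █ █ █ █
    █ █ █ █ █ █ █ █ █ █
T1:
  2·area = 94  (B↔C swapped to make it positive)
  edge (6, 16)→(0, 15): d=(-6,-1) inclusive
  edge (0, 15)→(4, 0): d=(4,-15) inclusive
  edge (4, 0)→(6, 16): d=(2,16) inclusive
    (1,2)@(3, 5): e=[63,5,26] → █
    (2,2)@(5, 5): e=[65,35,-6] → ·
    (1,3)@(3, 7): e=[51,13,30] → █
    (2,3)@(5, 7): e=[53,43,-2] → ·
    (1,4)@(3, 9): e=[39,21,34] → █
    (2,4)@(5, 9): e=[41,51,2] → █
    (3,4)@(7, 9): e=[43,81,-30] → ·
    (1,5)@(3, 11): e=[27,29,38] → █
    (3,5)@(7, 11): e=[31,89,-26] → ·
    (0,6)@(1, 13): e=[13,7,74] → █
    (3,6)@(7, 13): e=[19,97,-22] → ·
    (0,7)@(1, 15): e=[1,15,78] → █
  covered (12 px):
    · · · · · · · · · ·
    · · · · · · · · · ·
    · █ · · · · · · · ·
    · █ · · · · · · · ·
    · █ █ · · · · · · ·
    · █ █ · · · · · · ·
    █ █ █ · · · · · · ·
    █ █ █ · · · · · · ·
    · · · · · · · · · ·
T2:
  2·area = 18  (B↔C swapped to make it positive)
  edge (6, 4)→(8, 0): d=(2,-4) inclusive
  edge (8, 0)→(10, 5): d=(2,5) inclusive
  edge (10, 5)→(6, 4): d=(-4,-1) inclusive
    (3,1)@(7, 3): e=[2,11,5] → █
    (4,1)@(9, 3): e=[10,1,7] → █
    (5,1)@(11, 3): e=[18,-9,9] → ·
    (3,2)@(7, 5): e=[6,15,-3] → ·
    (4,2)@(9, 5): e=[14,5,-1] → ·
  covered (2 px):
    · · · · · · · · · ·
    · · · █ █ · · · · ·
    · · · · · · · · · ·
    · · · · · · · · · ·
    · · · · · · · · · ·
    · · · · · · · · · ·
    · · · · · · · · · ·
    · · · · · · · · · ·
    · · · · · · · · · ·
T3:
  2·area = 20
  edge (16, 8)→(16, 10): d=(0,2) inclusive
  edge (16, 10)→(6, 10): d=(-10,0) inclusive
  edge (6, 10)→(16, 8): d=(10,-2) inclusive
    (5,4)@(11, 9): e=[10,10,0] → █  [on edge]
    (6,4)@(13, 9): e=[6,10,4] → █
    (7,4)@(15, 9): e=[2,10,8] → █
    (8,4)@(17, 9): e=[-2,10,12] → ·
    (0,5)@(1, 11): e=[30,-10,0] → ·  [on edge]
    (5,5)@(11, 11): e=[10,-10,20] → ·
    (6,5)@(13, 11): e=[6,-10,24] → ·
    (7,5)@(15, 11): e=[2,-10,28] → ·
  covered (3 px):
    · · · · · · · · · ·
    · · · · · · · · · ·
    · · · · · · · · · ·
    · · · · · · · · · ·
    · · · · · █ █ █ · ·
    · · · · · · · · · ·
    · · · · · · · · · ·
    · · · · · · · · · ·
    · · · · · · · · · ·

Answer: 32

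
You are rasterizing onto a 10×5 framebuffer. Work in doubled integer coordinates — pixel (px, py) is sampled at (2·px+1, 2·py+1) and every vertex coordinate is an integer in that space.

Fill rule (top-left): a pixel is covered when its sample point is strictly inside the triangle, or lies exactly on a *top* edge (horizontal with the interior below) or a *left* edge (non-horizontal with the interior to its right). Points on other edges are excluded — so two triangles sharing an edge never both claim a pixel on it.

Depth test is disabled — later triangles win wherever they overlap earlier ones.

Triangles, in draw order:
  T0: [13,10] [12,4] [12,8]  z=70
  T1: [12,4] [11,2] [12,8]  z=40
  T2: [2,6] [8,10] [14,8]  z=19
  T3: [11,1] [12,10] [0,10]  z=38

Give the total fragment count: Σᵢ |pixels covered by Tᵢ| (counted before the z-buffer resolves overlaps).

T0:
  2·area = 4  (B↔C swapped to make it positive)
  edge (13, 10)→(12, 8): d=(-1,-2) top-left  bias=+0
  edge (12, 8)→(12, 4): d=(0,-4) top-left  bias=+0
  edge (12, 4)→(13, 10): d=(1,6) right/bottom  bias=-1
  covered (0 px):
    · · · · · · · · · ·
    · · · · · · · · · ·
    · · · · · · · · · ·
    · · · · · · · · · ·
    · · · · · · · · · ·
T1:
  2·area = 4  (B↔C swapped to make it positive)
  edge (12, 4)→(12, 8): d=(0,4) right/bottom  bias=-1
  edge (12, 8)→(11, 2): d=(-1,-6) top-left  bias=+0
  edge (11, 2)→(12, 4): d=(1,2) right/bottom  bias=-1
  covered (0 px):
    · · · · · · · · · ·
    · · · · · · · · · ·
    · · · · · · · · · ·
    · · · · · · · · · ·
    · · · · · · · · · ·
T2:
  2·area = 36  (B↔C swapped to make it positive)
  edge (2, 6)→(14, 8): d=(12,2) right/bottom  bias=-1
  edge (14, 8)→(8, 10): d=(-6,2) right/bottom  bias=-1
  edge (8, 10)→(2, 6): d=(-6,-4) top-left  bias=+0
    (2,3)@(5, 7): e=[6,24,6] → █
    (3,3)@(7, 7): e=[2,20,14] → █
    (4,3)@(9, 7): e=[-2,16,22] → ·
    (8,3)@(17, 7): e=[-18,0,54] → ·  [on edge]
    (2,4)@(5, 9): e=[30,12,-6] → ·
    (3,4)@(7, 9): e=[26,8,2] → █
    (4,4)@(9, 9): e=[22,4,10] → █
    (5,4)@(11, 9): e=[18,0,18] → ·  [on edge]
  covered (4 px):
    · · · · · · · · · ·
    · · · · · · · · · ·
    · · · · · · · · · ·
    · · █ █ · · · · · ·
    · · · █ █ · · · · ·
T3:
  2·area = 108
  edge (11, 1)→(12, 10): d=(1,9) right/bottom  bias=-1
  edge (12, 10)→(0, 10): d=(-12,0) right/bottom  bias=-1
  edge (0, 10)→(11, 1): d=(11,-9) top-left  bias=+0
    (5,0)@(11, 1): e=[0,108,0] → ·  [on edge]
    (4,1)@(9, 3): e=[20,84,4] → █
    (5,1)@(11, 3): e=[2,84,22] → █
    (6,1)@(13, 3): e=[-16,84,40] → ·
    (3,2)@(7, 5): e=[40,60,8] → █
    (6,2)@(13, 5): e=[-14,60,62] → ·
    (2,3)@(5, 7): e=[60,36,12] → █
    (6,3)@(13, 7): e=[-12,36,84] → ·
    (1,4)@(3, 9): e=[80,12,16] → █
    (6,4)@(13, 9): e=[-10,12,106] → ·
  covered (14 px):
    · · · · · · · · · ·
    · · · · █ █ · · · ·
    · · · █ █ █ · · · ·
    · · █ █ █ █ · · · ·
    · █ █ █ █ █ · · · ·

Result: 18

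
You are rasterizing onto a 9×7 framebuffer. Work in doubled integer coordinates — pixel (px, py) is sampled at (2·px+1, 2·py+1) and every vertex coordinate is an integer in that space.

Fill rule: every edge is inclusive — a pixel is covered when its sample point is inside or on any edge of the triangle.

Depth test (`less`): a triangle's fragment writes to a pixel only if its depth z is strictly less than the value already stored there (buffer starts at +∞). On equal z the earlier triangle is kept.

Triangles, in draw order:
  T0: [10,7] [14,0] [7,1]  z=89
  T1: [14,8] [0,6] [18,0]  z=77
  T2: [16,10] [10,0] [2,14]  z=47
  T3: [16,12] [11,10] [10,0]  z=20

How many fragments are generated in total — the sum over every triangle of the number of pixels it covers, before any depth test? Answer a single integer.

T0:
  2·area = 45  (B↔C swapped to make it positive)
  edge (10, 7)→(7, 1): d=(-3,-6) inclusive
  edge (7, 1)→(14, 0): d=(7,-1) inclusive
  edge (14, 0)→(10, 7): d=(-4,7) inclusive
    (3,0)@(7, 1): e=[0,0,45] → █  [on edge]
    (4,0)@(9, 1): e=[12,2,31] → █
    (5,0)@(11, 1): e=[24,4,17] → █
    (6,0)@(13, 1): e=[36,6,3] → █
    (7,0)@(15, 1): e=[48,8,-11] → ·
    (3,1)@(7, 3): e=[-6,14,37] → ·
    (4,1)@(9, 3): e=[6,16,23] → █
    (6,1)@(13, 3): e=[30,20,-5] → ·
    (4,2)@(9, 5): e=[0,30,15] → █  [on edge]
    (6,2)@(13, 5): e=[24,34,-13] → ·
    (4,3)@(9, 7): e=[-6,44,7] → ·
    (5,3)@(11, 7): e=[6,46,-7] → ·
    (5,4)@(11, 9): e=[0,60,-15] → ·  [on edge]
    (6,6)@(13, 13): e=[0,90,-45] → ·  [on edge]
  covered (8 px):
    · · · █ █ █ █ · ·
    · · · · █ █ · · ·
    · · · · █ █ · · ·
    · · · · · · · · ·
    · · · · · · · · ·
    · · · · · · · · ·
    · · · · · · · · ·
T1:
  2·area = 120
  edge (14, 8)→(0, 6): d=(-14,-2) inclusive
  edge (0, 6)→(18, 0): d=(18,-6) inclusive
  edge (18, 0)→(14, 8): d=(-4,8) inclusive
    (7,0)@(15, 1): e=[100,0,20] → █  [on edge]
    (8,0)@(17, 1): e=[104,12,4] → █
    (4,1)@(9, 3): e=[60,0,60] → █  [on edge]
    (5,1)@(11, 3): e=[64,12,44] → █
    (6,1)@(13, 3): e=[68,24,28] → █
    (8,1)@(17, 3): e=[76,48,-4] → ·
    (1,2)@(3, 5): e=[20,0,100] → █  [on edge]
    (2,2)@(5, 5): e=[24,12,84] → █
    (3,2)@(7, 5): e=[28,24,68] → █
    (8,2)@(17, 5): e=[48,84,-12] → ·
    (1,3)@(3, 7): e=[-8,36,92] → ·
    (2,3)@(5, 7): e=[-4,48,76] → ·
    (3,3)@(7, 7): e=[0,60,60] → █  [on edge]
  covered (17 px):
    · · · · · · · █ █
    · · · · █ █ █ █ ·
    · █ █ █ █ █ █ █ ·
    · · · █ █ █ █ · ·
    · · · · · · · · ·
    · · · · · · · · ·
    · · · · · · · · ·
T2:
  2·area = 164  (B↔C swapped to make it positive)
  edge (16, 10)→(2, 14): d=(-14,4) inclusive
  edge (2, 14)→(10, 0): d=(8,-14) inclusive
  edge (10, 0)→(16, 10): d=(6,10) inclusive
    (4,1)@(9, 3): e=[126,10,28] → █
    (5,1)@(11, 3): e=[118,38,8] → █
    (6,1)@(13, 3): e=[110,66,-12] → ·
    (4,2)@(9, 5): e=[98,26,40] → █
    (6,2)@(13, 5): e=[82,82,0] → █  [on edge]
    (7,2)@(15, 5): e=[74,110,-20] → ·
    (3,3)@(7, 7): e=[78,14,72] → █
    (7,3)@(15, 7): e=[46,126,-8] → ·
    (2,4)@(5, 9): e=[58,2,104] → █
    (7,4)@(15, 9): e=[18,142,4] → █
    (8,4)@(17, 9): e=[10,170,-16] → ·
    (2,5)@(5, 11): e=[30,18,116] → █
  covered (21 px):
    · · · · · · · · ·
    · · · · █ █ · · ·
    · · · · █ █ █ · ·
    · · · █ █ █ █ · ·
    · · █ █ █ █ █ █ ·
    · · █ █ █ █ · · ·
    · █ █ · · · · · ·
T3:
  2·area = 48
  edge (16, 12)→(11, 10): d=(-5,-2) inclusive
  edge (11, 10)→(10, 0): d=(-1,-10) inclusive
  edge (10, 0)→(16, 12): d=(6,12) inclusive
    (5,1)@(11, 3): e=[35,7,6] → █
    (6,1)@(13, 3): e=[39,27,-18] → ·
    (5,2)@(11, 5): e=[25,5,18] → █
    (6,2)@(13, 5): e=[29,25,-6] → ·
    (5,3)@(11, 7): e=[15,3,30] → █
    (6,3)@(13, 7): e=[19,23,6] → █
    (7,3)@(15, 7): e=[23,43,-18] → ·
    (5,4)@(11, 9): e=[5,1,42] → █
    (7,4)@(15, 9): e=[13,41,-6] → ·
    (5,5)@(11, 11): e=[-5,-1,54] → ·
    (6,5)@(13, 11): e=[-1,19,30] → ·
    (7,5)@(15, 11): e=[3,39,6] → █
  covered (7 px):
    · · · · · · · · ·
    · · · · · █ · · ·
    · · · · · █ · · ·
    · · · · · █ █ · ·
    · · · · · █ █ · ·
    · · · · · · · █ ·
    · · · · · · · · ·

Final: 53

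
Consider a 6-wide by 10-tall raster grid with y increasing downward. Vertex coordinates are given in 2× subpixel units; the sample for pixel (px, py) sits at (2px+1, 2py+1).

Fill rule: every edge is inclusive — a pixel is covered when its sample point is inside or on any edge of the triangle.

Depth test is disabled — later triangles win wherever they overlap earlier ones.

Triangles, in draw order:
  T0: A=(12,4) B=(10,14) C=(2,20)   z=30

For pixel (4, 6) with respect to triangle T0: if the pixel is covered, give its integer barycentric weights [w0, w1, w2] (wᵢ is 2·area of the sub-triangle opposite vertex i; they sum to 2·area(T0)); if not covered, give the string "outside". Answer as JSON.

T0:
  2·area = 68
  edge (12, 4)→(10, 14): d=(-2,10) inclusive
  edge (10, 14)→(2, 20): d=(-8,6) inclusive
  edge (2, 20)→(12, 4): d=(10,-16) inclusive
    (5,3)@(11, 7): e=[4,50,14] → X
    (4,4)@(9, 9): e=[20,46,2] → X
    (5,4)@(11, 9): e=[0,34,34] → X  [on edge]
    (4,5)@(9, 11): e=[16,30,22] → X
    (5,5)@(11, 11): e=[-4,18,54] → .
    (3,6)@(7, 13): e=[32,26,10] → X
    (5,6)@(11, 13): e=[-8,2,74] → .
    (3,7)@(7, 15): e=[28,10,30] → X
    (4,7)@(9, 15): e=[8,-2,62] → .
    (2,8)@(5, 17): e=[44,6,18] → X
    (3,8)@(7, 17): e=[24,-6,50] → .
    (1,9)@(3, 19): e=[60,2,6] → X
    (4,9)@(9, 19): e=[0,-34,102] → .  [on edge]
  covered (9 px):
    . . . . . .
    . . . . . .
    . . . . . .
    . . . . . X
    . . . . X X
    . . . . X .
    . . . X X .
    . . . X . .
    . . X . . .
    . X . . . .

Result: [14,42,12]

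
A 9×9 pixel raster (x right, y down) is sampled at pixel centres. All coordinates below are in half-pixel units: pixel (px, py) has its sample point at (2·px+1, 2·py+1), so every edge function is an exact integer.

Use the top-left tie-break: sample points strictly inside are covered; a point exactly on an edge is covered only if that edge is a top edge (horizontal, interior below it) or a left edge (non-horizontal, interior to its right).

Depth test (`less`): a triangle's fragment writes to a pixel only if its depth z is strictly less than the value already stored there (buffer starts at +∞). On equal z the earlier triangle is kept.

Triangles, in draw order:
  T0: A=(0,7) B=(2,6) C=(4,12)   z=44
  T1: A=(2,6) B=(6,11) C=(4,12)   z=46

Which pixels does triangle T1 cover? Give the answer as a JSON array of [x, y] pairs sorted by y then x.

T0:
  2·area = 14
  edge (0, 7)→(2, 6): d=(2,-1) top-left  bias=+0
  edge (2, 6)→(4, 12): d=(2,6) right/bottom  bias=-1
  edge (4, 12)→(0, 7): d=(-4,-5) top-left  bias=+0
    (0,1)@(1, 3): e=[-7,0,21] → ·  [on edge]
    (0,3)@(1, 7): e=[1,8,5] → #
    (1,3)@(3, 7): e=[3,-4,15] → ·
    (0,4)@(1, 9): e=[5,12,-3] → ·
    (1,4)@(3, 9): e=[7,0,7] → ·  [on edge]
    (2,7)@(5, 15): e=[21,0,-7] → ·  [on edge]
  covered (1 px):
    · · · · · · · · ·
    · · · · · · · · ·
    · · · · · · · · ·
    # · · · · · · · ·
    · · · · · · · · ·
    · · · · · · · · ·
    · · · · · · · · ·
    · · · · · · · · ·
    · · · · · · · · ·
T1:
  2·area = 14
  edge (2, 6)→(6, 11): d=(4,5) right/bottom  bias=-1
  edge (6, 11)→(4, 12): d=(-2,1) right/bottom  bias=-1
  edge (4, 12)→(2, 6): d=(-2,-6) top-left  bias=+0
    (0,1)@(1, 3): e=[-7,21,0] → ·  [on edge]
    (1,4)@(3, 9): e=[7,7,0] → #  [on edge]
    (2,4)@(5, 9): e=[-3,5,12] → ·
    (1,5)@(3, 11): e=[15,3,-4] → ·
    (2,5)@(5, 11): e=[5,1,8] → #
    (3,5)@(7, 11): e=[-5,-1,20] → ·
    (2,6)@(5, 13): e=[13,-3,4] → ·
    (2,7)@(5, 15): e=[21,-7,0] → ·  [on edge]
  covered (2 px):
    · · · · · · · · ·
    · · · · · · · · ·
    · · · · · · · · ·
    · · · · · · · · ·
    · # · · · · · · ·
    · · # · · · · · ·
    · · · · · · · · ·
    · · · · · · · · ·
    · · · · · · · · ·

Final: [[1,4],[2,5]]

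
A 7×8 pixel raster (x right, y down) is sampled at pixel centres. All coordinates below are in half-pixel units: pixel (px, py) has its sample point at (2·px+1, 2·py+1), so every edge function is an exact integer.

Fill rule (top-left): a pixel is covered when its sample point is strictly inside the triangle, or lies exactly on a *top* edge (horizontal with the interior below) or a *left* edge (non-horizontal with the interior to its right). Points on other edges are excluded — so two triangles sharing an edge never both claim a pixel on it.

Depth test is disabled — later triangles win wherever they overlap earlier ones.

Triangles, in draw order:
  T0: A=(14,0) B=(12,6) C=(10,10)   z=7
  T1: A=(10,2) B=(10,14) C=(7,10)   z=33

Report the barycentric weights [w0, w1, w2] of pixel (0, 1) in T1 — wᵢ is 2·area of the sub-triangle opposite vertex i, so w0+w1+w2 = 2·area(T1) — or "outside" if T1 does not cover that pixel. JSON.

T0:
  2·area = 4
  edge (14, 0)→(12, 6): d=(-2,6) right/bottom  bias=-1
  edge (12, 6)→(10, 10): d=(-2,4) right/bottom  bias=-1
  edge (10, 10)→(14, 0): d=(4,-10) top-left  bias=+0
    (6,1)@(13, 3): e=[0,2,2] → ·  [on edge]
    (5,4)@(11, 9): e=[0,-2,6] → ·  [on edge]
    (4,7)@(9, 15): e=[0,-6,10] → ·  [on edge]
  covered (0 px):
    · · · · · · ·
    · · · · · · ·
    · · · · · · ·
    · · · · · · ·
    · · · · · · ·
    · · · · · · ·
    · · · · · · ·
    · · · · · · ·
T1:
  2·area = 36
  edge (10, 2)→(10, 14): d=(0,12) right/bottom  bias=-1
  edge (10, 14)→(7, 10): d=(-3,-4) top-left  bias=+0
  edge (7, 10)→(10, 2): d=(3,-8) top-left  bias=+0
    (4,2)@(9, 5): e=[12,23,1] → #
    (5,2)@(11, 5): e=[-12,31,17] → ·
    (4,3)@(9, 7): e=[12,17,7] → #
    (5,3)@(11, 7): e=[-12,25,23] → ·
    (4,4)@(9, 9): e=[12,11,13] → #
    (5,4)@(11, 9): e=[-12,19,29] → ·
    (4,5)@(9, 11): e=[12,5,19] → #
    (5,5)@(11, 11): e=[-12,13,35] → ·
    (4,6)@(9, 13): e=[12,-1,25] → ·
  covered (4 px):
    · · · · · · ·
    · · · · · · ·
    · · · · # · ·
    · · · · # · ·
    · · · · # · ·
    · · · · # · ·
    · · · · · · ·
    · · · · · · ·

Final: "outside"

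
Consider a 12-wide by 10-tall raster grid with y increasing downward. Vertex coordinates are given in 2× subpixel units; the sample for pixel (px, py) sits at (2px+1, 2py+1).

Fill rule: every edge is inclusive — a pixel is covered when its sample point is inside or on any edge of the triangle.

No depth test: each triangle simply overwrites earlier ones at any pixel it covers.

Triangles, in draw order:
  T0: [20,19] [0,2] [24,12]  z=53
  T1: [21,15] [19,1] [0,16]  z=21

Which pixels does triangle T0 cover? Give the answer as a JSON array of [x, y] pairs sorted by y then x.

T0:
  2·area = 208
  edge (20, 19)→(0, 2): d=(-20,-17) inclusive
  edge (0, 2)→(24, 12): d=(24,10) inclusive
  edge (24, 12)→(20, 19): d=(-4,7) inclusive
    (2,2)@(5, 5): e=[25,22,161] → █
    (3,2)@(7, 5): e=[59,2,147] → █
    (4,2)@(9, 5): e=[93,-18,133] → ·
    (2,3)@(5, 7): e=[-15,70,153] → ·
    (3,3)@(7, 7): e=[19,50,139] → █
    (4,3)@(9, 7): e=[53,30,125] → █
    (5,3)@(11, 7): e=[87,10,111] → █
    (6,3)@(13, 7): e=[121,-10,97] → ·
    (3,4)@(7, 9): e=[-21,98,131] → ·
    (4,4)@(9, 9): e=[13,78,117] → █
    (6,4)@(13, 9): e=[81,38,89] → █
    (7,4)@(15, 9): e=[115,18,75] → █
  covered (26 px):
    · · · · · · · · · · · ·
    · · · · · · · · · · · ·
    · · █ █ · · · · · · · ·
    · · · █ █ █ · · · · · ·
    · · · · █ █ █ █ · · · ·
    · · · · · █ █ █ █ █ █ ·
    · · · · · · █ █ █ █ █ █
    · · · · · · · · █ █ █ ·
    · · · · · · · · · █ █ ·
    · · · · · · · · · · · ·
T1:
  2·area = 296  (B↔C swapped to make it positive)
  edge (21, 15)→(0, 16): d=(-21,1) inclusive
  edge (0, 16)→(19, 1): d=(19,-15) inclusive
  edge (19, 1)→(21, 15): d=(2,14) inclusive
    (9,0)@(19, 1): e=[296,0,0] → █  [on edge]
    (10,0)@(21, 1): e=[294,30,-28] → ·
    (8,1)@(17, 3): e=[256,8,32] → █
    (10,1)@(21, 3): e=[252,68,-24] → ·
    (7,2)@(15, 5): e=[216,16,64] → █
    (10,2)@(21, 5): e=[210,106,-20] → ·
    (6,3)@(13, 7): e=[176,24,96] → █
    (10,3)@(21, 7): e=[168,144,-16] → ·
    (4,4)@(9, 9): e=[138,2,156] → █
    (5,4)@(11, 9): e=[136,32,128] → █
    (10,4)@(21, 9): e=[126,182,-12] → ·
    (3,5)@(7, 11): e=[98,10,188] → █
    (10,7)@(21, 15): e=[0,296,0] → █  [on edge]
  covered (41 px):
    · · · · · · · · · █ · ·
    · · · · · · · · █ █ · ·
    · · · · · · · █ █ █ · ·
    · · · · · · █ █ █ █ · ·
    · · · · █ █ █ █ █ █ · ·
    · · · █ █ █ █ █ █ █ · ·
    · · █ █ █ █ █ █ █ █ · ·
    · █ █ █ █ █ █ █ █ █ █ ·
    · · · · · · · · · · · ·
    · · · · · · · · · · · ·

Answer: [[2,2],[3,2],[3,3],[4,3],[5,3],[4,4],[5,4],[6,4],[7,4],[5,5],[6,5],[7,5],[8,5],[9,5],[10,5],[6,6],[7,6],[8,6],[9,6],[10,6],[11,6],[8,7],[9,7],[10,7],[9,8],[10,8]]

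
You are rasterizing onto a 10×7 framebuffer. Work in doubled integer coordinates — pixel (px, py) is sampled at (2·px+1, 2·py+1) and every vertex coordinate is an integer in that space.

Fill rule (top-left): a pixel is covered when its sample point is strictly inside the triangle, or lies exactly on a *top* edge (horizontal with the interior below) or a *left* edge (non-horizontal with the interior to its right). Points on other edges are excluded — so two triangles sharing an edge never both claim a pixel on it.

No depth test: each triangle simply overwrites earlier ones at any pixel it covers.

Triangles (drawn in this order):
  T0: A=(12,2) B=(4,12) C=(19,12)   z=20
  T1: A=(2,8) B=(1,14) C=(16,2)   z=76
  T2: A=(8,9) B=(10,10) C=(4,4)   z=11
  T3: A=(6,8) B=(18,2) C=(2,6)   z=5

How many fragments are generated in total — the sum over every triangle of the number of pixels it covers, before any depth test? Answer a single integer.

T0:
  2·area = 150  (B↔C swapped to make it positive)
  edge (12, 2)→(19, 12): d=(7,10) right/bottom  bias=-1
  edge (19, 12)→(4, 12): d=(-15,0) right/bottom  bias=-1
  edge (4, 12)→(12, 2): d=(8,-10) top-left  bias=+0
    (5,2)@(11, 5): e=[31,105,14] → █
    (6,2)@(13, 5): e=[11,105,34] → █
    (7,2)@(15, 5): e=[-9,105,54] → ·
    (4,3)@(9, 7): e=[65,75,10] → █
    (7,3)@(15, 7): e=[5,75,70] → █
    (8,3)@(17, 7): e=[-15,75,90] → ·
    (3,4)@(7, 9): e=[99,45,6] → █
    (8,4)@(17, 9): e=[-1,45,106] → ·
    (2,5)@(5, 11): e=[133,15,2] → █
    (8,5)@(17, 11): e=[13,15,122] → █
    (9,5)@(19, 11): e=[-7,15,142] → ·
    (2,6)@(5, 13): e=[147,-15,18] → ·
  covered (18 px):
    · · · · · · · · · ·
    · · · · · · · · · ·
    · · · · · █ █ · · ·
    · · · · █ █ █ █ · ·
    · · · █ █ █ █ █ · ·
    · · █ █ █ █ █ █ █ ·
    · · · · · · · · · ·
T1:
  2·area = 78  (B↔C swapped to make it positive)
  edge (2, 8)→(16, 2): d=(14,-6) top-left  bias=+0
  edge (16, 2)→(1, 14): d=(-15,12) right/bottom  bias=-1
  edge (1, 14)→(2, 8): d=(1,-6) top-left  bias=+0
    (4,2)@(9, 5): e=[0,39,39] → █  [on edge]
    (5,2)@(11, 5): e=[12,15,51] → █
    (6,2)@(13, 5): e=[24,-9,63] → ·
    (2,3)@(5, 7): e=[4,57,17] → █
    (3,3)@(7, 7): e=[16,33,29] → █
    (5,3)@(11, 7): e=[40,-15,53] → ·
    (1,4)@(3, 9): e=[20,51,7] → █
    (4,4)@(9, 9): e=[56,-21,43] → ·
    (1,5)@(3, 11): e=[48,21,9] → █
    (2,5)@(5, 11): e=[60,-3,21] → ·
    (3,5)@(7, 11): e=[72,-27,33] → ·
    (1,6)@(3, 13): e=[76,-9,11] → ·
  covered (9 px):
    · · · · · · · · · ·
    · · · · · · · · · ·
    · · · · █ █ · · · ·
    · · █ █ █ · · · · ·
    · █ █ █ · · · · · ·
    · █ · · · · · · · ·
    · · · · · · · · · ·
T2:
  2·area = 6  (B↔C swapped to make it positive)
  edge (8, 9)→(4, 4): d=(-4,-5) top-left  bias=+0
  edge (4, 4)→(10, 10): d=(6,6) right/bottom  bias=-1
  edge (10, 10)→(8, 9): d=(-2,-1) top-left  bias=+0
    (0,0)@(1, 1): e=[-3,0,9] → ·  [on edge]
    (1,1)@(3, 3): e=[-1,0,7] → ·  [on edge]
    (2,2)@(5, 5): e=[1,0,5] → ·  [on edge]
    (3,3)@(7, 7): e=[3,0,3] → ·  [on edge]
    (4,4)@(9, 9): e=[5,0,1] → ·  [on edge]
    (5,5)@(11, 11): e=[7,0,-1] → ·  [on edge]
    (6,6)@(13, 13): e=[9,0,-3] → ·  [on edge]
  covered (0 px):
    · · · · · · · · · ·
    · · · · · · · · · ·
    · · · · · · · · · ·
    · · · · · · · · · ·
    · · · · · · · · · ·
    · · · · · · · · · ·
    · · · · · · · · · ·
T3:
  2·area = 48  (B↔C swapped to make it positive)
  edge (6, 8)→(2, 6): d=(-4,-2) top-left  bias=+0
  edge (2, 6)→(18, 2): d=(16,-4) top-left  bias=+0
  edge (18, 2)→(6, 8): d=(-12,6) right/bottom  bias=-1
    (7,1)@(15, 3): e=[38,4,6] → █
    (8,1)@(17, 3): e=[42,12,-6] → ·
    (3,2)@(7, 5): e=[14,4,30] → █
    (4,2)@(9, 5): e=[18,12,18] → █
    (5,2)@(11, 5): e=[22,20,6] → █
    (6,2)@(13, 5): e=[26,28,-6] → ·
    (7,2)@(15, 5): e=[30,36,-18] → ·
    (2,3)@(5, 7): e=[2,28,18] → █
    (4,3)@(9, 7): e=[10,44,-6] → ·
    (5,3)@(11, 7): e=[14,52,-18] → ·
    (2,4)@(5, 9): e=[-6,60,-6] → ·
    (3,4)@(7, 9): e=[-2,68,-18] → ·
  covered (6 px):
    · · · · · · · · · ·
    · · · · · · · █ · ·
    · · · █ █ █ · · · ·
    · · █ █ · · · · · ·
    · · · · · · · · · ·
    · · · · · · · · · ·
    · · · · · · · · · ·

Answer: 33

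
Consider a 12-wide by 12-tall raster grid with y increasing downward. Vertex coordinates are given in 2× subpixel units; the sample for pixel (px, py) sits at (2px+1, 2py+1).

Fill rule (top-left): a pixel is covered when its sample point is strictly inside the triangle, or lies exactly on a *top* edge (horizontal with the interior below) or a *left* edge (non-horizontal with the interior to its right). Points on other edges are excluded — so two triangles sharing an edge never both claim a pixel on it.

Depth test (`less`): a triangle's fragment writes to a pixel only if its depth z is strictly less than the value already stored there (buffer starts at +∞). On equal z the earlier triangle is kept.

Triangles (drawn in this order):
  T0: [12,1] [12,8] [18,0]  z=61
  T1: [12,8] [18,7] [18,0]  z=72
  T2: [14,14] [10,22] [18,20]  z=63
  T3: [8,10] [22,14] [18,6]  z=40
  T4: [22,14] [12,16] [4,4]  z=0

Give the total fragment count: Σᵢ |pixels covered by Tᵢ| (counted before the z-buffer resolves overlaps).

T0:
  2·area = 42  (B↔C swapped to make it positive)
  edge (12, 1)→(18, 0): d=(6,-1) top-left  bias=+0
  edge (18, 0)→(12, 8): d=(-6,8) right/bottom  bias=-1
  edge (12, 8)→(12, 1): d=(0,-7) top-left  bias=+0
    (6,0)@(13, 1): e=[1,34,7] → █
    (7,0)@(15, 1): e=[3,18,21] → █
    (8,0)@(17, 1): e=[5,2,35] → █
    (9,0)@(19, 1): e=[7,-14,49] → ·
    (6,1)@(13, 3): e=[13,22,7] → █
    (8,1)@(17, 3): e=[17,-10,35] → ·
    (6,2)@(13, 5): e=[25,10,7] → █
    (7,2)@(15, 5): e=[27,-6,21] → ·
    (6,3)@(13, 7): e=[37,-2,7] → ·
  covered (6 px):
    · · · · · · █ █ █ · · ·
    · · · · · · █ █ · · · ·
    · · · · · · █ · · · · ·
    · · · · · · · · · · · ·
    · · · · · · · · · · · ·
    · · · · · · · · · · · ·
    · · · · · · · · · · · ·
    · · · · · · · · · · · ·
    · · · · · · · · · · · ·
    · · · · · · · · · · · ·
    · · · · · · · · · · · ·
    · · · · · · · · · · · ·
T1:
  2·area = 42  (B↔C swapped to make it positive)
  edge (12, 8)→(18, 0): d=(6,-8) top-left  bias=+0
  edge (18, 0)→(18, 7): d=(0,7) right/bottom  bias=-1
  edge (18, 7)→(12, 8): d=(-6,1) right/bottom  bias=-1
    (8,1)@(17, 3): e=[10,7,25] → █
    (9,1)@(19, 3): e=[26,-7,23] → ·
    (7,2)@(15, 5): e=[6,21,15] → █
    (9,2)@(19, 5): e=[38,-7,11] → ·
    (6,3)@(13, 7): e=[2,35,5] → █
    (9,3)@(19, 7): e=[50,-7,-1] → ·
    (6,4)@(13, 9): e=[14,35,-7] → ·
    (7,4)@(15, 9): e=[30,21,-9] → ·
    (8,4)@(17, 9): e=[46,7,-11] → ·
  covered (6 px):
    · · · · · · · · · · · ·
    · · · · · · · · █ · · ·
    · · · · · · · █ █ · · ·
    · · · · · · █ █ █ · · ·
    · · · · · · · · · · · ·
    · · · · · · · · · · · ·
    · · · · · · · · · · · ·
    · · · · · · · · · · · ·
    · · · · · · · · · · · ·
    · · · · · · · · · · · ·
    · · · · · · · · · · · ·
    · · · · · · · · · · · ·
T2:
  2·area = 56  (B↔C swapped to make it positive)
  edge (14, 14)→(18, 20): d=(4,6) right/bottom  bias=-1
  edge (18, 20)→(10, 22): d=(-8,2) right/bottom  bias=-1
  edge (10, 22)→(14, 14): d=(4,-8) top-left  bias=+0
    (6,8)@(13, 17): e=[18,34,4] → █
    (7,8)@(15, 17): e=[6,30,20] → █
    (8,8)@(17, 17): e=[-6,26,36] → ·
    (6,9)@(13, 19): e=[26,18,12] → █
    (8,9)@(17, 19): e=[2,10,44] → █
    (9,9)@(19, 19): e=[-10,6,60] → ·
    (5,10)@(11, 21): e=[46,6,4] → █
    (7,10)@(15, 21): e=[22,-2,36] → ·
    (8,10)@(17, 21): e=[10,-6,52] → ·
    (5,11)@(11, 23): e=[54,-10,12] → ·
    (6,11)@(13, 23): e=[42,-14,28] → ·
  covered (7 px):
    · · · · · · · · · · · ·
    · · · · · · · · · · · ·
    · · · · · · · · · · · ·
    · · · · · · · · · · · ·
    · · · · · · · · · · · ·
    · · · · · · · · · · · ·
    · · · · · · · · · · · ·
    · · · · · · · · · · · ·
    · · · · · · █ █ · · · ·
    · · · · · · █ █ █ · · ·
    · · · · · █ █ · · · · ·
    · · · · · · · · · · · ·
T3:
  2·area = 96  (B↔C swapped to make it positive)
  edge (8, 10)→(18, 6): d=(10,-4) top-left  bias=+0
  edge (18, 6)→(22, 14): d=(4,8) right/bottom  bias=-1
  edge (22, 14)→(8, 10): d=(-14,-4) top-left  bias=+0
    (8,3)@(17, 7): e=[6,12,78] → █
    (9,3)@(19, 7): e=[14,-4,86] → ·
    (5,4)@(11, 9): e=[2,68,26] → █
    (6,4)@(13, 9): e=[10,52,34] → █
    (7,4)@(15, 9): e=[18,36,42] → █
    (9,4)@(19, 9): e=[34,4,58] → █
    (10,4)@(21, 9): e=[42,-12,66] → ·
    (5,5)@(11, 11): e=[22,76,-2] → ·
    (6,5)@(13, 11): e=[30,60,6] → █
    (10,5)@(21, 11): e=[62,-4,38] → ·
    (6,6)@(13, 13): e=[50,68,-22] → ·
    (7,6)@(15, 13): e=[58,52,-14] → ·
  covered (12 px):
    · · · · · · · · · · · ·
    · · · · · · · · · · · ·
    · · · · · · · · · · · ·
    · · · · · · · · █ · · ·
    · · · · · █ █ █ █ █ · ·
    · · · · · · █ █ █ █ · ·
    · · · · · · · · · █ █ ·
    · · · · · · · · · · · ·
    · · · · · · · · · · · ·
    · · · · · · · · · · · ·
    · · · · · · · · · · · ·
    · · · · · · · · · · · ·
T4:
  2·area = 136
  edge (22, 14)→(12, 16): d=(-10,2) right/bottom  bias=-1
  edge (12, 16)→(4, 4): d=(-8,-12) top-left  bias=+0
  edge (4, 4)→(22, 14): d=(18,10) right/bottom  bias=-1
    (2,2)@(5, 5): e=[124,4,8] → █
    (3,2)@(7, 5): e=[120,28,-12] → ·
    (2,3)@(5, 7): e=[104,-12,44] → ·
    (3,3)@(7, 7): e=[100,12,24] → █
    (4,3)@(9, 7): e=[96,36,4] → █
    (5,3)@(11, 7): e=[92,60,-16] → ·
    (3,4)@(7, 9): e=[80,-4,60] → ·
    (4,4)@(9, 9): e=[76,20,40] → █
    (5,4)@(11, 9): e=[72,44,20] → █
    (6,4)@(13, 9): e=[68,68,0] → ·  [on edge]
    (4,5)@(9, 11): e=[56,4,76] → █
    (6,5)@(13, 11): e=[48,52,36] → █
    (8,7)@(17, 15): e=[0,68,68] → ·  [on edge]
    (3,8)@(7, 17): e=[0,-68,204] → ·  [on edge]
  covered (16 px):
    · · · · · · · · · · · ·
    · · · · · · · · · · · ·
    · · █ · · · · · · · · ·
    · · · █ █ · · · · · · ·
    · · · · █ █ · · · · · ·
    · · · · █ █ █ █ · · · ·
    · · · · · █ █ █ █ █ · ·
    · · · · · · █ █ · · · ·
    · · · · · · · · · · · ·
    · · · · · · · · · · · ·
    · · · · · · · · · · · ·
    · · · · · · · · · · · ·

Result: 47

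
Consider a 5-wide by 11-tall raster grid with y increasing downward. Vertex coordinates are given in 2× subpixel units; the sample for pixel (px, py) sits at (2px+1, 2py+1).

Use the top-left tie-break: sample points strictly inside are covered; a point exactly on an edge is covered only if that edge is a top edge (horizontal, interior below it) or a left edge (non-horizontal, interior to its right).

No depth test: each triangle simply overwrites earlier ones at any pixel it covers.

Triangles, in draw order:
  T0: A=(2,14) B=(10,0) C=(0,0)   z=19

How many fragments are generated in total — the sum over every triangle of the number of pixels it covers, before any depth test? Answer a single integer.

T0:
  2·area = 140  (B↔C swapped to make it positive)
  edge (2, 14)→(0, 0): d=(-2,-14) top-left  bias=+0
  edge (0, 0)→(10, 0): d=(10,0) top-left  bias=+0
  edge (10, 0)→(2, 14): d=(-8,14) right/bottom  bias=-1
    (0,0)@(1, 1): e=[12,10,118] → X
    (1,0)@(3, 1): e=[40,10,90] → X
    (2,0)@(5, 1): e=[68,10,62] → X
    (3,0)@(7, 1): e=[96,10,34] → X
    (4,0)@(9, 1): e=[124,10,6] → X
    (0,1)@(1, 3): e=[8,30,102] → X
    (4,1)@(9, 3): e=[120,30,-10] → .
    (0,2)@(1, 5): e=[4,50,86] → X
    (4,2)@(9, 5): e=[116,50,-26] → .
    (0,3)@(1, 7): e=[0,70,70] → X  [on edge]
    (3,3)@(7, 7): e=[84,70,-14] → .
    (0,4)@(1, 9): e=[-4,90,54] → .
    (1,10)@(3, 21): e=[0,210,-70] → .  [on edge]
  covered (18 px):
    X X X X X
    X X X X .
    X X X X .
    X X X . .
    . X . . .
    . X . . .
    . . . . .
    . . . . .
    . . . . .
    . . . . .
    . . . . .

Result: 18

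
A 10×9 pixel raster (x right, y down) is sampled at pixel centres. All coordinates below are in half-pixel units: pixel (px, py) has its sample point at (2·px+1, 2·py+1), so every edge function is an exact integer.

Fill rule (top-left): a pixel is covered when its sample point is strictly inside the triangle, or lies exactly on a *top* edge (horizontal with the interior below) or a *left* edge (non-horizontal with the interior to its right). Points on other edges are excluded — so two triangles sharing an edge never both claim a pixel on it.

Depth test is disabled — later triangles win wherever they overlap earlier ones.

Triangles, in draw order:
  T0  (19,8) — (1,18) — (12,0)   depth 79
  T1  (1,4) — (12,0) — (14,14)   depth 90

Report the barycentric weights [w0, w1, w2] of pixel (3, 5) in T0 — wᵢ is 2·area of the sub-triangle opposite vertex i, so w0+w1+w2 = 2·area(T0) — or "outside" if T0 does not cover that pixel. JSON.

T0:
  2·area = 214
  edge (19, 8)→(1, 18): d=(-18,10) right/bottom  bias=-1
  edge (1, 18)→(12, 0): d=(11,-18) top-left  bias=+0
  edge (12, 0)→(19, 8): d=(7,8) right/bottom  bias=-1
    (5,1)@(11, 3): e=[170,15,29] → X
    (6,1)@(13, 3): e=[150,51,13] → X
    (7,1)@(15, 3): e=[130,87,-3] → .
    (4,2)@(9, 5): e=[154,1,59] → X
    (7,2)@(15, 5): e=[94,109,11] → X
    (8,2)@(17, 5): e=[74,145,-5] → .
    (4,3)@(9, 7): e=[118,23,73] → X
    (8,3)@(17, 7): e=[38,167,9] → X
    (9,3)@(19, 7): e=[18,203,-7] → .
    (3,4)@(7, 9): e=[102,9,103] → X
    (9,4)@(19, 9): e=[-18,225,7] → .
    (3,5)@(7, 11): e=[66,31,117] → X
  covered (26 px):
    . . . . . . . . . .
    . . . . . X X . . .
    . . . . X X X X . .
    . . . . X X X X X .
    . . . X X X X X X .
    . . . X X X X . . .
    . . X X X . . . . .
    . X X . . . . . . .
    . . . . . . . . . .
T1:
  2·area = 162
  edge (1, 4)→(12, 0): d=(11,-4) top-left  bias=+0
  edge (12, 0)→(14, 14): d=(2,14) right/bottom  bias=-1
  edge (14, 14)→(1, 4): d=(-13,-10) top-left  bias=+0
    (5,0)@(11, 1): e=[7,16,139] → X
    (6,0)@(13, 1): e=[15,-12,159] → .
    (2,1)@(5, 3): e=[5,104,53] → X
    (3,1)@(7, 3): e=[13,76,73] → X
    (4,1)@(9, 3): e=[21,48,93] → X
    (6,1)@(13, 3): e=[37,-8,133] → .
    (1,2)@(3, 5): e=[19,136,7] → X
    (6,2)@(13, 5): e=[59,-4,107] → .
    (1,3)@(3, 7): e=[41,140,-19] → .
    (2,3)@(5, 7): e=[49,112,1] → X
    (6,3)@(13, 7): e=[81,0,81] → .  [on edge]
    (2,4)@(5, 9): e=[71,116,-25] → .
  covered (20 px):
    . . . . . X . . . .
    . . X X X X . . . .
    . X X X X X . . . .
    . . X X X X . . . .
    . . . . X X X . . .
    . . . . . X X . . .
    . . . . . . X . . .
    . . . . . . . . . .
    . . . . . . . . . .

Result: [31,117,66]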